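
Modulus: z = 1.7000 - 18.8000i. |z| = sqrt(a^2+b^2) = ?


|z| = sqrt(1.7^2 + (-18.8)^2) = sqrt(2.89 + 353.44) = sqrt(356.33) = 18.8767

|z| = 18.8767


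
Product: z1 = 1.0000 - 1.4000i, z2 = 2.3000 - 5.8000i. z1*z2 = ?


Real = 1*2.3 - (-1.4)*(-5.8) = 2.3 - 8.12 = -5.82
Imag = 1*(-5.8) + 2.3*(-1.4) = -5.8 - (3.22) = -9.02

-5.8200 - 9.0200i


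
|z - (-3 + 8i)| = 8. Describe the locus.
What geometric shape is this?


|z - z0| = r is a circle with center z0 and radius r.
Center = (-3, 8), radius = 8

Circle with center (-3, 8) and radius 8


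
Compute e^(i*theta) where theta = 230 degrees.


cos(230°) = -0.6428
sin(230°) = -0.7660

e^(i*230°) = -0.6428 - 0.7660i


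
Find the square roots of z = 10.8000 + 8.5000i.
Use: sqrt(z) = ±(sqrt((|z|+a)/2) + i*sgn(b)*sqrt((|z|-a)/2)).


|z| = sqrt(116.64+72.25) = 13.7437
sqrt((|z|+a)/2) = sqrt((13.7437+10.8)/2) = sqrt(12.2719) = 3.5031
sqrt((|z|-a)/2) = sqrt((13.7437-10.8)/2) = sqrt(1.4719) = 1.2132

±(3.5031 + 1.2132i) i.e. 3.5031 + 1.2132i and -3.5031 - 1.2132i


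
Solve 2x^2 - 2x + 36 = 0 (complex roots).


disc = (-2)^2 - 4*2*36 = 4 - 288 = -284
sqrt(|disc|) = sqrt(284) = 16.8523
Real part = 2/(2*2) = 0.5000
Imag part = 16.8523/(2*2) = 4.2131

0.5000 ± 4.2131i


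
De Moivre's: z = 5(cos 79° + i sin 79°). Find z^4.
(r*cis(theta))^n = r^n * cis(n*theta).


r^4 = 5^4 = 625
n*theta = 4*79° = 316° = 316° (mod 360)
a = 625*cos(316°) = 449.5874
b = 625*sin(316°) = -434.1615

625 cis(316°) = 449.5874 - 434.1615i


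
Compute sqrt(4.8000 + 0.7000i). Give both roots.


|z| = sqrt(23.04+0.49) = 4.8508
sqrt((|z|+a)/2) = sqrt((4.8508+4.8)/2) = sqrt(4.8254) = 2.1967
sqrt((|z|-a)/2) = sqrt((4.8508-4.8)/2) = sqrt(0.0254) = 0.1593

±(2.1967 + 0.1593i) i.e. 2.1967 + 0.1593i and -2.1967 - 0.1593i


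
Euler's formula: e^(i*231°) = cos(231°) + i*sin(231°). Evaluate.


cos(231°) = -0.6293
sin(231°) = -0.7771

e^(i*231°) = -0.6293 - 0.7771i


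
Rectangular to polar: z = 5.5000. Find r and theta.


r = sqrt(30.25+0) = sqrt(30.25) = 5.5000
theta = atan2(0, 5.5) = 0 degrees

r = 5.5000, theta = 0 degrees


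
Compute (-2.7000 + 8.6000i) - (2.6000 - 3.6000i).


Real: -2.7 - 2.6 = -5.3
Imag: 8.6 + 3.6 = 12.2

-5.3000 + 12.2000i


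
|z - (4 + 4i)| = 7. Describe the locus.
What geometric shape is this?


|z - z0| = r is a circle with center z0 and radius r.
Center = (4, 4), radius = 7

Circle with center (4, 4) and radius 7


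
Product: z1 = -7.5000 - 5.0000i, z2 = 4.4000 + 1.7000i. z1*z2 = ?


Real = -7.5*4.4 - (-5)*1.7 = -33 - (-8.5) = -24.5
Imag = -7.5*1.7 + 4.4*(-5) = -12.75 - (22) = -34.75

-24.5000 - 34.7500i


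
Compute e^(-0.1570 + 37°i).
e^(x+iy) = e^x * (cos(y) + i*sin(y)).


e^-0.1570 = 0.8547
cos(37°) = 0.7986
sin(37°) = 0.6018
Real = 0.8547*0.7986 = 0.6826
Imag = 0.8547*0.6018 = 0.5144

0.6826 + 0.5144i


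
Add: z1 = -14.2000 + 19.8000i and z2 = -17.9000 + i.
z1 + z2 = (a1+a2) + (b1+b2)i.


Real: -14.2 - 17.9 = -32.1
Imag: 19.8 + 1 = 20.8

-32.1000 + 20.8000i


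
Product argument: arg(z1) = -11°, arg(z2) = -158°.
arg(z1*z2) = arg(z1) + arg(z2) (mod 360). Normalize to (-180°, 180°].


arg(z1*z2) = -11° - 158° = -169°
Normalized to (-180°, 180°]: -169°

-169°


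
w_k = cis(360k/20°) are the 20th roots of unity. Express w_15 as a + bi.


Angle = 360*15/20 = 270°
a = cos(270°) = 0
b = sin(270°) = -1.0000

0 - 1.0000i


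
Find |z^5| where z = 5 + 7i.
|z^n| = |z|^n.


|z| = sqrt(25+49) = sqrt(74) = 8.6023
|z^5| = |z|^5 = (sqrt(74))^5 = 74^2 * sqrt(74) = 5476*sqrt(74)

|z^5| = 5476*sqrt(74) ≈ 47106.3332


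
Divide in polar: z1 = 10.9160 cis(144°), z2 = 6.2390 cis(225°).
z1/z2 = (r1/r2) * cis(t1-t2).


r = 10.9160 / 6.2390 = 1.7496
theta = 144° - 225° = -81° = 279° (mod 360)

1.7496 cis(279°)


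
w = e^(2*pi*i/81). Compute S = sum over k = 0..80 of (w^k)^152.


The roots are w_k = w^k with w = e^(2*pi*i/81), and (w^k)^152 = (w^152)^k.
So S = 1 + u + u^2 + ... + u^(80) with u = w^152.
152 = 1*81 + 71, so 152 is not a multiple of 81: u = (w^81)^1 * w^71 = w^71 ≠ 1 (w is a primitive 81th root), while u^81 = (w^81)^152 = 1.
Geometric series: S = (1 - u^81)/(1 - u) = (1 - 1)/(1 - u) = 0

S = 0


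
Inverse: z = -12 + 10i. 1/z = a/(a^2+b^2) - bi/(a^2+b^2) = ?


|z|^2 = 144+100 = 244
1/z = (-12 - 10i)/244

1/z = -0.0492 - 0.0410i


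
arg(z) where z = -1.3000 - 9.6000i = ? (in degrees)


Re = -1.3, Im = -9.6
arg = atan2(-9.6, -1.3) = -97.7119 degrees

arg(z) = -97.7119 degrees


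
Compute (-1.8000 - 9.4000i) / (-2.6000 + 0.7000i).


Conjugate of z2 = -2.6000 - 0.7000i
Numerator: (-1.8000 - 9.4000i)(-2.6000 - 0.7000i) = -1.9000 + 25.7000i
Denominator: (-2.6)^2 + 0.7^2 = 7.25
Result = (-1.9000 + 25.7000i)/7.25

-0.2621 + 3.5448i


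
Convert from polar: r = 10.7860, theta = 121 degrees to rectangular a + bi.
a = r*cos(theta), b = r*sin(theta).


a = 10.7860*cos(121°) = 10.7860*(-0.51504) = -5.5552
b = 10.7860*sin(121°) = 10.7860*0.85717 = 9.2454

-5.5552 + 9.2454i


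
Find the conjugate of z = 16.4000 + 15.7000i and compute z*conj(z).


z_bar = 16.4000 - 15.7000i
z*z_bar = 16.4^2 + 15.7^2 = 268.96 + 246.49 = 515.45

z_bar = 16.4000 - 15.7000i, z*z_bar = 515.45


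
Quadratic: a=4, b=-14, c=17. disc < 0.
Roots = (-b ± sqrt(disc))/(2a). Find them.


disc = (-14)^2 - 4*4*17 = 196 - 272 = -76
sqrt(|disc|) = sqrt(76) = 8.7178
Real part = 14/(2*4) = 1.7500
Imag part = 8.7178/(2*4) = 1.0897

1.7500 ± 1.0897i


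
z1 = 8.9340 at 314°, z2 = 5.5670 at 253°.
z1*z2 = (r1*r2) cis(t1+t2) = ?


r = 8.9340 * 5.5670 = 49.7356
theta = 314° + 253° = 567° = 207° (mod 360)

49.7356 cis(207°)


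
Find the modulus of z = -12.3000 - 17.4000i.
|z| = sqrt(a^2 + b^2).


|z| = sqrt((-12.3)^2 + (-17.4)^2) = sqrt(151.29 + 302.76) = sqrt(454.05) = 21.3084

|z| = 21.3084


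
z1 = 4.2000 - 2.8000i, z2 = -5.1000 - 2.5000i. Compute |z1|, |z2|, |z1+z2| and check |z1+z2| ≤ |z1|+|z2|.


|z1| = sqrt(4.2^2 + (-2.8)^2) = sqrt(25.48) = 5.0478
|z2| = sqrt((-5.1)^2 + (-2.5)^2) = sqrt(32.26) = 5.6798
z1+z2 = -0.9000 - 5.3000i
|z1+z2| = sqrt(28.9) = 5.3759
|z1|+|z2| = 5.0478 + 5.6798 = 10.7276

|z1+z2| = 5.3759 ≤ |z1|+|z2| = 10.7276 (verified)


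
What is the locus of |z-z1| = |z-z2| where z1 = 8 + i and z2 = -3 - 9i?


Equal distances means the locus is the perpendicular bisector of z1 and z2.
Midpoint = ((8+(-3))/2, (1+(-9))/2) = (2.5000, -4.0000)

Perpendicular bisector through (2.5000, -4.0000)


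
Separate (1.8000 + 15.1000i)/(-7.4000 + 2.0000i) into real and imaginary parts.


Multiply by conjugate: (1.8000 + 15.1000i)(-7.4000 - 2.0000i) / ((-7.4)^2 + 2^2)
Numerator real = 1.8*(-7.4) + 15.1*2 = 16.88
Numerator imag = 15.1*(-7.4) - 1.8*2 = -115.34
Denominator = 58.76
Re(z) = 16.88/58.76 = 0.2873
Im(z) = -115.34/58.76 = -1.9629

Re(z) = 0.2873, Im(z) = -1.9629


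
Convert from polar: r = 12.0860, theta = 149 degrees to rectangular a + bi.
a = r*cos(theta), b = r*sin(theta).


a = 12.0860*cos(149°) = 12.0860*(-0.857167) = -10.3597
b = 12.0860*sin(149°) = 12.0860*0.51504 = 6.2248

-10.3597 + 6.2248i


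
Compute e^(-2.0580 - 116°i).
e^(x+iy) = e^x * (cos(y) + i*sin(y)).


e^-2.0580 = 0.1277
cos(-116°) = -0.4384
sin(-116°) = -0.8988
Real = 0.1277*(-0.4384) = -0.0560
Imag = 0.1277*(-0.8988) = -0.1148

-0.0560 - 0.1148i


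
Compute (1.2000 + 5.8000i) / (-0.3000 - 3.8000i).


Conjugate of z2 = -0.3000 + 3.8000i
Numerator: (1.2000 + 5.8000i)(-0.3000 + 3.8000i) = -22.4000 + 2.8200i
Denominator: (-0.3)^2 + (-3.8)^2 = 14.53
Result = (-22.4000 + 2.8200i)/14.53

-1.5416 + 0.1941i


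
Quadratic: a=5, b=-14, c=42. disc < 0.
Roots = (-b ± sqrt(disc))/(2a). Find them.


disc = (-14)^2 - 4*5*42 = 196 - 840 = -644
sqrt(|disc|) = sqrt(644) = 25.3772
Real part = 14/(2*5) = 1.4000
Imag part = 25.3772/(2*5) = 2.5377

1.4000 ± 2.5377i


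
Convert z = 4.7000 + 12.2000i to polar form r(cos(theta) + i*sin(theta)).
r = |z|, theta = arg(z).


r = sqrt(22.09+148.84) = sqrt(170.93) = 13.0740
theta = atan2(12.2, 4.7) = 68.9310 degrees

r = 13.0740, theta = 68.9310 degrees


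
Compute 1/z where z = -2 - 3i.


|z|^2 = 4+9 = 13
1/z = (-2 + 3i)/13

1/z = -0.1538 + 0.2308i


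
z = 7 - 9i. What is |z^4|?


|z| = sqrt(49+81) = sqrt(130) = 11.4018
|z^4| = |z|^4 = (sqrt(130))^4 = 130^2 = 16900

|z^4| = 16900


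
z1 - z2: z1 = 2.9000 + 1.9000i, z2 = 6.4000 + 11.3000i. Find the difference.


Real: 2.9 - 6.4 = -3.5
Imag: 1.9 - 11.3 = -9.4

-3.5000 - 9.4000i


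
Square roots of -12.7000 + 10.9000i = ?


|z| = sqrt(161.29+118.81) = 16.7362
sqrt((|z|+a)/2) = sqrt((16.7362+(-12.7))/2) = sqrt(2.0181) = 1.4206
sqrt((|z|-a)/2) = sqrt((16.7362-(-12.7))/2) = sqrt(14.7181) = 3.8364

±(1.4206 + 3.8364i) i.e. 1.4206 + 3.8364i and -1.4206 - 3.8364i


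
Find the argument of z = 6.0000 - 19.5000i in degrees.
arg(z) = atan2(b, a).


Re = 6, Im = -19.5
arg = atan2(-19.5, 6) = -72.8973 degrees

arg(z) = -72.8973 degrees


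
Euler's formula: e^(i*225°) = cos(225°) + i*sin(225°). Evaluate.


cos(225°) = -0.7071
sin(225°) = -0.7071

e^(i*225°) = -0.7071 - 0.7071i


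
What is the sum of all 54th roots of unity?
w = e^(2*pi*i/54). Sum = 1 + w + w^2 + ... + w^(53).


The sum of all 54th roots of unity is 0.
Geometric series: (1 - w^54)/(1 - w) = (1-1)/(1-w) = 0 since w^54 = 1, w ≠ 1.
Alternatively: coefficient of z^53 in z^54 - 1 is 0.

0


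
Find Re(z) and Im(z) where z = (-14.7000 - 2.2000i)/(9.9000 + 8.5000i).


Multiply by conjugate: (-14.7000 - 2.2000i)(9.9000 - 8.5000i) / (9.9^2 + 8.5^2)
Numerator real = -14.7*9.9 - (2.2)*8.5 = -164.23
Numerator imag = -2.2*9.9 - (-14.7)*8.5 = 103.17
Denominator = 170.26
Re(z) = -164.23/170.26 = -0.9646
Im(z) = 103.17/170.26 = 0.6060

Re(z) = -0.9646, Im(z) = 0.6060


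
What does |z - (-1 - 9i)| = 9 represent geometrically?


|z - z0| = r is a circle with center z0 and radius r.
Center = (-1, -9), radius = 9

Circle with center (-1, -9) and radius 9


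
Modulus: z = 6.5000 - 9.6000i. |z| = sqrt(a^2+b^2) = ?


|z| = sqrt(6.5^2 + (-9.6)^2) = sqrt(42.25 + 92.16) = sqrt(134.41) = 11.5935

|z| = 11.5935


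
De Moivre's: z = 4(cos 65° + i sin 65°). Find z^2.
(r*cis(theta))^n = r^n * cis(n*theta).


r^2 = 4^2 = 16
n*theta = 2*65° = 130° = 130° (mod 360)
a = 16*cos(130°) = -10.2846
b = 16*sin(130°) = 12.2567

16 cis(130°) = -10.2846 + 12.2567i


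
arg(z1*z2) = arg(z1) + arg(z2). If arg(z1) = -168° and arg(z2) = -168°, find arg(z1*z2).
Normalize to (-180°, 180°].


arg(z1*z2) = -168° - 168° = -336°
Normalized to (-180°, 180°]: 24°

24°


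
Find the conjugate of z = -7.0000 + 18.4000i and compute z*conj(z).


z_bar = -7.0000 - 18.4000i
z*z_bar = (-7)^2 + 18.4^2 = 49 + 338.56 = 387.56

z_bar = -7.0000 - 18.4000i, z*z_bar = 387.56


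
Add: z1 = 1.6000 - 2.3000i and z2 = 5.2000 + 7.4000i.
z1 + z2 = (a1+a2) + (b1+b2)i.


Real: 1.6 + 5.2 = 6.8
Imag: -2.3 + 7.4 = 5.1

6.8000 + 5.1000i


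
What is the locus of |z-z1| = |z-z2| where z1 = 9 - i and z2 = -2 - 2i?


Equal distances means the locus is the perpendicular bisector of z1 and z2.
Midpoint = ((9+(-2))/2, (-1+(-2))/2) = (3.5000, -1.5000)

Perpendicular bisector through (3.5000, -1.5000)


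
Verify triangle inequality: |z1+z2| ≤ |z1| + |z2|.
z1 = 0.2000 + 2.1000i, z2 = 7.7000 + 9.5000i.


|z1| = sqrt(0.2^2 + 2.1^2) = sqrt(4.45) = 2.1095
|z2| = sqrt(7.7^2 + 9.5^2) = sqrt(149.54) = 12.2287
z1+z2 = 7.9000 + 11.6000i
|z1+z2| = sqrt(196.97) = 14.0346
|z1|+|z2| = 2.1095 + 12.2287 = 14.3382

|z1+z2| = 14.0346 ≤ |z1|+|z2| = 14.3382 (verified)


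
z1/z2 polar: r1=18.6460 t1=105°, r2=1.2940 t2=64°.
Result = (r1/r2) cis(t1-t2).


r = 18.6460 / 1.2940 = 14.4096
theta = 105° - 64° = 41° = 41° (mod 360)

14.4096 cis(41°)


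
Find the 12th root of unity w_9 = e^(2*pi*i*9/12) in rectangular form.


Angle = 360*9/12 = 270°
a = cos(270°) = 0
b = sin(270°) = -1.0000

0 - 1.0000i


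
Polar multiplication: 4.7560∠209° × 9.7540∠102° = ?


r = 4.7560 * 9.7540 = 46.3900
theta = 209° + 102° = 311° = 311° (mod 360)

46.3900 cis(311°)


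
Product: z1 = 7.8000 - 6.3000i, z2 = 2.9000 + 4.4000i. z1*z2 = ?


Real = 7.8*2.9 - (-6.3)*4.4 = 22.62 - (-27.72) = 50.34
Imag = 7.8*4.4 + 2.9*(-6.3) = 34.32 - (18.27) = 16.05

50.3400 + 16.0500i


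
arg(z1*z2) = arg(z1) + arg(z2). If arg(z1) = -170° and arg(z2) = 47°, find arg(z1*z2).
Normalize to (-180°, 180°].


arg(z1*z2) = -170° + 47° = -123°
Normalized to (-180°, 180°]: -123°

-123°


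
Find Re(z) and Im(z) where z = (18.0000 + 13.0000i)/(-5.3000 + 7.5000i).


Multiply by conjugate: (18.0000 + 13.0000i)(-5.3000 - 7.5000i) / ((-5.3)^2 + 7.5^2)
Numerator real = 18*(-5.3) + 13*7.5 = 2.1
Numerator imag = 13*(-5.3) - 18*7.5 = -203.9
Denominator = 84.34
Re(z) = 2.1/84.34 = 0.0249
Im(z) = -203.9/84.34 = -2.4176

Re(z) = 0.0249, Im(z) = -2.4176


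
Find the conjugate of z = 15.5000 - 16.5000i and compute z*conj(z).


z_bar = 15.5000 + 16.5000i
z*z_bar = 15.5^2 + (-16.5)^2 = 240.25 + 272.25 = 512.5

z_bar = 15.5000 + 16.5000i, z*z_bar = 512.5


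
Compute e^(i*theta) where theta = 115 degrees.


cos(115°) = -0.4226
sin(115°) = 0.9063

e^(i*115°) = -0.4226 + 0.9063i


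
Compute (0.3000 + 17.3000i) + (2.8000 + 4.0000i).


Real: 0.3 + 2.8 = 3.1
Imag: 17.3 + 4 = 21.3

3.1000 + 21.3000i


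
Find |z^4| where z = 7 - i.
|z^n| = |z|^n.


|z| = sqrt(49+1) = sqrt(50) = 7.0711
|z^4| = |z|^4 = (sqrt(50))^4 = 50^2 = 2500

|z^4| = 2500


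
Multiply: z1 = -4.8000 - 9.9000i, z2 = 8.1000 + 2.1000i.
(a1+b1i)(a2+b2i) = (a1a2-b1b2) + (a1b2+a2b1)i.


Real = -4.8*8.1 - (-9.9)*2.1 = -38.88 - (-20.79) = -18.09
Imag = -4.8*2.1 + 8.1*(-9.9) = -10.08 - (80.19) = -90.27

-18.0900 - 90.2700i


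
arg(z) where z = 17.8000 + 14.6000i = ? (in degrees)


Re = 17.8, Im = 14.6
arg = atan2(14.6, 17.8) = 39.3595 degrees

arg(z) = 39.3595 degrees


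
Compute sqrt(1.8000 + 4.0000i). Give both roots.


|z| = sqrt(3.24+16) = 4.3863
sqrt((|z|+a)/2) = sqrt((4.3863+1.8)/2) = sqrt(3.0932) = 1.7587
sqrt((|z|-a)/2) = sqrt((4.3863-1.8)/2) = sqrt(1.2932) = 1.1372

±(1.7587 + 1.1372i) i.e. 1.7587 + 1.1372i and -1.7587 - 1.1372i


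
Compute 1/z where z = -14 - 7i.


|z|^2 = 196+49 = 245
1/z = (-14 + 7i)/245

1/z = -0.0571 + 0.0286i


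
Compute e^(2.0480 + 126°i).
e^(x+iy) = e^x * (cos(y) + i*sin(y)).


e^2.0480 = 7.7524
cos(126°) = -0.587785
sin(126°) = 0.80902
Real = 7.7524*(-0.587785) = -4.5567
Imag = 7.7524*0.80902 = 6.2718

-4.5567 + 6.2718i


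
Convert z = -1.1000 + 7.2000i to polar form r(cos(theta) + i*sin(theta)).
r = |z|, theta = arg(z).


r = sqrt(1.21+51.84) = sqrt(53.05) = 7.2835
theta = atan2(7.2, -1.1) = 98.6864 degrees

r = 7.2835, theta = 98.6864 degrees


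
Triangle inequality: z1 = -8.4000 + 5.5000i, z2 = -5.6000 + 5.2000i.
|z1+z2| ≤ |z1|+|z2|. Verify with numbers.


|z1| = sqrt((-8.4)^2 + 5.5^2) = sqrt(100.81) = 10.0404
|z2| = sqrt((-5.6)^2 + 5.2^2) = sqrt(58.4) = 7.6420
z1+z2 = -14.0000 + 10.7000i
|z1+z2| = sqrt(310.49) = 17.6207
|z1|+|z2| = 10.0404 + 7.6420 = 17.6824

|z1+z2| = 17.6207 ≤ |z1|+|z2| = 17.6824 (verified)


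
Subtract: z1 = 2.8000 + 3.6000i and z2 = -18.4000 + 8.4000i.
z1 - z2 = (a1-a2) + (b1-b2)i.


Real: 2.8 + 18.4 = 21.2
Imag: 3.6 - 8.4 = -4.8

21.2000 - 4.8000i


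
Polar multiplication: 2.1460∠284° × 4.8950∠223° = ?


r = 2.1460 * 4.8950 = 10.5047
theta = 284° + 223° = 507° = 147° (mod 360)

10.5047 cis(147°)


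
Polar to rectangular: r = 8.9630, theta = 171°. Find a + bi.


a = 8.9630*cos(171°) = 8.9630*(-0.98769) = -8.8527
b = 8.9630*sin(171°) = 8.9630*0.15643 = 1.4021

-8.8527 + 1.4021i


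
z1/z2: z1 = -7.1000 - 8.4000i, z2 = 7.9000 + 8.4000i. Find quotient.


Conjugate of z2 = 7.9000 - 8.4000i
Numerator: (-7.1000 - 8.4000i)(7.9000 - 8.4000i) = -126.6500 - 6.7200i
Denominator: 7.9^2 + 8.4^2 = 132.97
Result = (-126.6500 - 6.7200i)/132.97

-0.9525 - 0.0505i


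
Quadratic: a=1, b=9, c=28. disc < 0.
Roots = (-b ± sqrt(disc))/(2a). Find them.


disc = 9^2 - 4*1*28 = 81 - 112 = -31
sqrt(|disc|) = sqrt(31) = 5.5678
Real part = -9/(2*1) = -4.5000
Imag part = 5.5678/(2*1) = 2.7839

-4.5000 ± 2.7839i


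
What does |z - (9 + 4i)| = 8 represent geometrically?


|z - z0| = r is a circle with center z0 and radius r.
Center = (9, 4), radius = 8

Circle with center (9, 4) and radius 8


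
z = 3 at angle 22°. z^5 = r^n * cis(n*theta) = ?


r^5 = 3^5 = 243
n*theta = 5*22° = 110° = 110° (mod 360)
a = 243*cos(110°) = -83.1109
b = 243*sin(110°) = 228.3453

243 cis(110°) = -83.1109 + 228.3453i


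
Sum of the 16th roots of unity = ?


The sum of all 16th roots of unity is 0.
Geometric series: (1 - w^16)/(1 - w) = (1-1)/(1-w) = 0 since w^16 = 1, w ≠ 1.
Alternatively: coefficient of z^15 in z^16 - 1 is 0.

0


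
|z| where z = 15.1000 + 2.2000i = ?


|z| = sqrt(15.1^2 + 2.2^2) = sqrt(228.01 + 4.84) = sqrt(232.85) = 15.2594

|z| = 15.2594


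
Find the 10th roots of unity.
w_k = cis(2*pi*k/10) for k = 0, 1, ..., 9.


The 10th roots of unity are cis(360k/10°) for k=0..9
Angle step = 360/10 = 36°
Primitive root: cis(36°)
Primitive root = 0.8090 + 0.5878i

10 roots at angles: 0°, 36°, 72°, 108°, 144°, 180°, 216°, 252°, 288°, 324°


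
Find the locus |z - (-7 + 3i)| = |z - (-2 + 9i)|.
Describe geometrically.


Equal distances means the locus is the perpendicular bisector of z1 and z2.
Midpoint = ((-7+(-2))/2, (3+9)/2) = (-4.5000, 6.0000)

Perpendicular bisector through (-4.5000, 6.0000)


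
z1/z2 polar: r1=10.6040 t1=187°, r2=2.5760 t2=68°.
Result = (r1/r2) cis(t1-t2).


r = 10.6040 / 2.5760 = 4.1165
theta = 187° - 68° = 119° = 119° (mod 360)

4.1165 cis(119°)


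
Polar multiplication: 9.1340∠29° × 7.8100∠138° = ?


r = 9.1340 * 7.8100 = 71.3365
theta = 29° + 138° = 167° = 167° (mod 360)

71.3365 cis(167°)


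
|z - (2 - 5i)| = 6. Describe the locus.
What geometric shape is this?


|z - z0| = r is a circle with center z0 and radius r.
Center = (2, -5), radius = 6

Circle with center (2, -5) and radius 6


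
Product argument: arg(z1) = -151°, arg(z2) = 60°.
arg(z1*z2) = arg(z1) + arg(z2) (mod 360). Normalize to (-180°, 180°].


arg(z1*z2) = -151° + 60° = -91°
Normalized to (-180°, 180°]: -91°

-91°


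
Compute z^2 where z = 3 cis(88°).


r^2 = 3^2 = 9
n*theta = 2*88° = 176° = 176° (mod 360)
a = 9*cos(176°) = -8.9781
b = 9*sin(176°) = 0.6278

9 cis(176°) = -8.9781 + 0.6278i


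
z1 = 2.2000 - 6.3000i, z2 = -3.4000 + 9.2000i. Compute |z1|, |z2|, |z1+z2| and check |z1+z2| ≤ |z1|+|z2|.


|z1| = sqrt(2.2^2 + (-6.3)^2) = sqrt(44.53) = 6.6731
|z2| = sqrt((-3.4)^2 + 9.2^2) = sqrt(96.2) = 9.8082
z1+z2 = -1.2000 + 2.9000i
|z1+z2| = sqrt(9.85) = 3.1385
|z1|+|z2| = 6.6731 + 9.8082 = 16.4813

|z1+z2| = 3.1385 ≤ |z1|+|z2| = 16.4813 (verified)


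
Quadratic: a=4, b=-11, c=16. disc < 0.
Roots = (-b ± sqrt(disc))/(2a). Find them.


disc = (-11)^2 - 4*4*16 = 121 - 256 = -135
sqrt(|disc|) = sqrt(135) = 11.6190
Real part = 11/(2*4) = 1.3750
Imag part = 11.6190/(2*4) = 1.4524

1.3750 ± 1.4524i


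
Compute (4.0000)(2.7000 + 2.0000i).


Real = 4*2.7 - 0*2 = 10.8 - 0 = 10.8
Imag = 4*2 + 2.7*0 = 8 + 0 = 8

10.8000 + 8.0000i


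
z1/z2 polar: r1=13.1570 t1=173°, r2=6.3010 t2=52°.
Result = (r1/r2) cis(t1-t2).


r = 13.1570 / 6.3010 = 2.0881
theta = 173° - 52° = 121° = 121° (mod 360)

2.0881 cis(121°)


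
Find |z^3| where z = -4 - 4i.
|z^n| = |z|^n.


|z| = sqrt(16+16) = sqrt(32) = 5.6569
|z^3| = |z|^3 = (sqrt(32))^3 = 32*sqrt(32)

|z^3| = 32*sqrt(32) ≈ 181.0193


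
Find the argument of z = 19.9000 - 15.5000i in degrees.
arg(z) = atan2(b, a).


Re = 19.9, Im = -15.5
arg = atan2(-15.5, 19.9) = -37.9148 degrees

arg(z) = -37.9148 degrees


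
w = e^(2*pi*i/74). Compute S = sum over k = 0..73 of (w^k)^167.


The roots are w_k = w^k with w = e^(2*pi*i/74), and (w^k)^167 = (w^167)^k.
So S = 1 + u + u^2 + ... + u^(73) with u = w^167.
167 = 2*74 + 19, so 167 is not a multiple of 74: u = (w^74)^2 * w^19 = w^19 ≠ 1 (w is a primitive 74th root), while u^74 = (w^74)^167 = 1.
Geometric series: S = (1 - u^74)/(1 - u) = (1 - 1)/(1 - u) = 0

S = 0


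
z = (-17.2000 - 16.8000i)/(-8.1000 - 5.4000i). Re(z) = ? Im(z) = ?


Multiply by conjugate: (-17.2000 - 16.8000i)(-8.1000 + 5.4000i) / ((-8.1)^2 + (-5.4)^2)
Numerator real = -17.2*(-8.1) - (16.8)*(-5.4) = 230.04
Numerator imag = -16.8*(-8.1) - (-17.2)*(-5.4) = 43.2
Denominator = 94.77
Re(z) = 230.04/94.77 = 2.4274
Im(z) = 43.2/94.77 = 0.4558

Re(z) = 2.4274, Im(z) = 0.4558


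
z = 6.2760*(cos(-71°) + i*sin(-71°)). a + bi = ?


a = 6.2760*cos(-71°) = 6.2760*0.32557 = 2.0433
b = 6.2760*sin(-71°) = 6.2760*(-0.94552) = -5.9341

2.0433 - 5.9341i


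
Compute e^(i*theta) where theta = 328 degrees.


cos(328°) = 0.8480
sin(328°) = -0.5299

e^(i*328°) = 0.8480 - 0.5299i


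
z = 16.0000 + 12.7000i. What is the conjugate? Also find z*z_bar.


z_bar = 16.0000 - 12.7000i
z*z_bar = 16^2 + 12.7^2 = 256 + 161.29 = 417.29

z_bar = 16.0000 - 12.7000i, z*z_bar = 417.29


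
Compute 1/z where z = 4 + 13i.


|z|^2 = 16+169 = 185
1/z = (4 - 13i)/185

1/z = 0.0216 - 0.0703i


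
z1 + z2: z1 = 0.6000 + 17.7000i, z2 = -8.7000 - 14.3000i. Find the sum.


Real: 0.6 - 8.7 = -8.1
Imag: 17.7 - 14.3 = 3.4

-8.1000 + 3.4000i


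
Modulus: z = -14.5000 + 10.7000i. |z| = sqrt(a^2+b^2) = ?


|z| = sqrt((-14.5)^2 + 10.7^2) = sqrt(210.25 + 114.49) = sqrt(324.74) = 18.0205

|z| = 18.0205


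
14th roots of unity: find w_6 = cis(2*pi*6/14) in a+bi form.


Angle = 360*6/14 = 154.2857°
a = cos(154.2857°) = -0.9010
b = sin(154.2857°) = 0.4339

-0.9010 + 0.4339i


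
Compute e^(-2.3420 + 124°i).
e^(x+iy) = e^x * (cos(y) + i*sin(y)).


e^-2.3420 = 0.09614
cos(124°) = -0.5592
sin(124°) = 0.829
Real = 0.09614*(-0.5592) = -0.0538
Imag = 0.09614*0.829 = 0.0797

-0.0538 + 0.0797i


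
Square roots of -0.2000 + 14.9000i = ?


|z| = sqrt(0.04+222.01) = 14.9013
sqrt((|z|+a)/2) = sqrt((14.9013+(-0.2))/2) = sqrt(7.3507) = 2.7112
sqrt((|z|-a)/2) = sqrt((14.9013-(-0.2))/2) = sqrt(7.5507) = 2.7478

±(2.7112 + 2.7478i) i.e. 2.7112 + 2.7478i and -2.7112 - 2.7478i


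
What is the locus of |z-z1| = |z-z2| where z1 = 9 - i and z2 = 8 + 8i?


Equal distances means the locus is the perpendicular bisector of z1 and z2.
Midpoint = ((9+8)/2, (-1+8)/2) = (8.5000, 3.5000)

Perpendicular bisector through (8.5000, 3.5000)


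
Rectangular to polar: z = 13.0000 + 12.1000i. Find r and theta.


r = sqrt(169+146.41) = sqrt(315.41) = 17.7598
theta = atan2(12.1, 13) = 42.9464 degrees

r = 17.7598, theta = 42.9464 degrees


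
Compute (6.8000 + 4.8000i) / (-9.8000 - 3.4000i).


Conjugate of z2 = -9.8000 + 3.4000i
Numerator: (6.8000 + 4.8000i)(-9.8000 + 3.4000i) = -82.9600 - 23.9200i
Denominator: (-9.8)^2 + (-3.4)^2 = 107.6
Result = (-82.9600 - 23.9200i)/107.6

-0.7710 - 0.2223i


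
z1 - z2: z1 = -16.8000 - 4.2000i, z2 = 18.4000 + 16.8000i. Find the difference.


Real: -16.8 - 18.4 = -35.2
Imag: -4.2 - 16.8 = -21

-35.2000 - 21.0000i


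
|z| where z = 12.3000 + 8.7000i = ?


|z| = sqrt(12.3^2 + 8.7^2) = sqrt(151.29 + 75.69) = sqrt(226.98) = 15.0659

|z| = 15.0659


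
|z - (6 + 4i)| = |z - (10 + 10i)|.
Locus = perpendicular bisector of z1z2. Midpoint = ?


Equal distances means the locus is the perpendicular bisector of z1 and z2.
Midpoint = ((6+10)/2, (4+10)/2) = (8.0000, 7.0000)

Perpendicular bisector through (8.0000, 7.0000)


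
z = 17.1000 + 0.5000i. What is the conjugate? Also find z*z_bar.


z_bar = 17.1000 - 0.5000i
z*z_bar = 17.1^2 + 0.5^2 = 292.41 + 0.25 = 292.66

z_bar = 17.1000 - 0.5000i, z*z_bar = 292.66


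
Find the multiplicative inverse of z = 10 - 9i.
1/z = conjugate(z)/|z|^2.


|z|^2 = 100+81 = 181
1/z = (10 + 9i)/181

1/z = 0.0552 + 0.0497i


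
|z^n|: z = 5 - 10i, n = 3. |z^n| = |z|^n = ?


|z| = sqrt(25+100) = sqrt(125) = 11.1803
|z^3| = |z|^3 = (sqrt(125))^3 = 125*sqrt(125)

|z^3| = 125*sqrt(125) ≈ 1397.5425


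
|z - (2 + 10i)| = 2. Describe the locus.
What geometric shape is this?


|z - z0| = r is a circle with center z0 and radius r.
Center = (2, 10), radius = 2

Circle with center (2, 10) and radius 2


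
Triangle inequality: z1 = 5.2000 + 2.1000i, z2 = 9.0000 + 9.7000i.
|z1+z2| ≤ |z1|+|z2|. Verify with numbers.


|z1| = sqrt(5.2^2 + 2.1^2) = sqrt(31.45) = 5.6080
|z2| = sqrt(9^2 + 9.7^2) = sqrt(175.09) = 13.2322
z1+z2 = 14.2000 + 11.8000i
|z1+z2| = sqrt(340.88) = 18.4629
|z1|+|z2| = 5.6080 + 13.2322 = 18.8402

|z1+z2| = 18.4629 ≤ |z1|+|z2| = 18.8402 (verified)


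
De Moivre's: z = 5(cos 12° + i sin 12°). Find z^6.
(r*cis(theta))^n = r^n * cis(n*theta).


r^6 = 5^6 = 15625
n*theta = 6*12° = 72° = 72° (mod 360)
a = 15625*cos(72°) = 4828.3905
b = 15625*sin(72°) = 14860.2581

15625 cis(72°) = 4828.3905 + 14860.2581i


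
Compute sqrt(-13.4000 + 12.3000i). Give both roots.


|z| = sqrt(179.56+151.29) = 18.1893
sqrt((|z|+a)/2) = sqrt((18.1893+(-13.4))/2) = sqrt(2.3946) = 1.5475
sqrt((|z|-a)/2) = sqrt((18.1893-(-13.4))/2) = sqrt(15.7946) = 3.9742

±(1.5475 + 3.9742i) i.e. 1.5475 + 3.9742i and -1.5475 - 3.9742i


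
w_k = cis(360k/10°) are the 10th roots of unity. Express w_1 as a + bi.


Angle = 360*1/10 = 36°
a = cos(36°) = 0.8090
b = sin(36°) = 0.5878

0.8090 + 0.5878i


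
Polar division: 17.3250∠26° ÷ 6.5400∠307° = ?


r = 17.3250 / 6.5400 = 2.6491
theta = 26° - 307° = -281° = 79° (mod 360)

2.6491 cis(79°)


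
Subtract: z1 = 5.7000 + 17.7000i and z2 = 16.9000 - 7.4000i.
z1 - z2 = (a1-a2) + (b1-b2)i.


Real: 5.7 - 16.9 = -11.2
Imag: 17.7 + 7.4 = 25.1

-11.2000 + 25.1000i


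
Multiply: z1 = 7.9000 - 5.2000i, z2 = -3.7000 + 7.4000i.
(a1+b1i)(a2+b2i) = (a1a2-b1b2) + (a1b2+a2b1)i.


Real = 7.9*(-3.7) - (-5.2)*7.4 = -29.23 - (-38.48) = 9.25
Imag = 7.9*7.4 - (3.7)*(-5.2) = 58.46 + 19.24 = 77.7

9.2500 + 77.7000i


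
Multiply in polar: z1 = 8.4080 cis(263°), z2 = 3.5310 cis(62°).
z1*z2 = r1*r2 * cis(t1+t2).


r = 8.4080 * 3.5310 = 29.6886
theta = 263° + 62° = 325° = 325° (mod 360)

29.6886 cis(325°)


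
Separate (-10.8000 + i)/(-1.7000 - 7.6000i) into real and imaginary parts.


Multiply by conjugate: (-10.8000 + i)(-1.7000 + 7.6000i) / ((-1.7)^2 + (-7.6)^2)
Numerator real = -10.8*(-1.7) + 1*(-7.6) = 10.76
Numerator imag = 1*(-1.7) - (-10.8)*(-7.6) = -83.78
Denominator = 60.65
Re(z) = 10.76/60.65 = 0.1774
Im(z) = -83.78/60.65 = -1.3814

Re(z) = 0.1774, Im(z) = -1.3814


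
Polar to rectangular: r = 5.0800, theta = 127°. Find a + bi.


a = 5.0800*cos(127°) = 5.0800*(-0.60182) = -3.0572
b = 5.0800*sin(127°) = 5.0800*0.79864 = 4.0571

-3.0572 + 4.0571i


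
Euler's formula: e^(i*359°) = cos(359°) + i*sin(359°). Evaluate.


cos(359°) = 0.9998
sin(359°) = -0.0175

e^(i*359°) = 0.9998 - 0.0175i


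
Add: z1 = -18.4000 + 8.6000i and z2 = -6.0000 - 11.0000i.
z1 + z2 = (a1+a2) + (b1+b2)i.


Real: -18.4 - 6 = -24.4
Imag: 8.6 - 11 = -2.4

-24.4000 - 2.4000i


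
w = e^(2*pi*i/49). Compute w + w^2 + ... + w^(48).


With w = e^(2*pi*i/49), all 49 of the 49th roots of unity w^0 = 1, w, ..., w^(48) sum to 0: 1 + w + ... + w^(48) = (1 - w^49)/(1 - w) = 0 since w^49 = 1, w ≠ 1.
Removing the root 1: w + w^2 + ... + w^(48) = 0 - 1 = -1

Sum = -1


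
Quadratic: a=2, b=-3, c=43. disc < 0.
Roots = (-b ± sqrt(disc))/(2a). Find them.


disc = (-3)^2 - 4*2*43 = 9 - 344 = -335
sqrt(|disc|) = sqrt(335) = 18.3030
Real part = 3/(2*2) = 0.7500
Imag part = 18.3030/(2*2) = 4.5758

0.7500 ± 4.5758i


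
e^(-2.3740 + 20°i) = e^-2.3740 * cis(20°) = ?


e^-2.3740 = 0.0931
cos(20°) = 0.9397
sin(20°) = 0.342
Real = 0.0931*0.9397 = 0.0875
Imag = 0.0931*0.342 = 0.0318

0.0875 + 0.0318i


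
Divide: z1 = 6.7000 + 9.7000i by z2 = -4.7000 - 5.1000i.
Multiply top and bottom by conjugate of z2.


Conjugate of z2 = -4.7000 + 5.1000i
Numerator: (6.7000 + 9.7000i)(-4.7000 + 5.1000i) = -80.9600 - 11.4200i
Denominator: (-4.7)^2 + (-5.1)^2 = 48.1
Result = (-80.9600 - 11.4200i)/48.1

-1.6832 - 0.2374i


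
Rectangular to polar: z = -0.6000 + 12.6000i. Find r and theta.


r = sqrt(0.36+158.76) = sqrt(159.12) = 12.6143
theta = atan2(12.6, -0.6) = 92.7263 degrees

r = 12.6143, theta = 92.7263 degrees


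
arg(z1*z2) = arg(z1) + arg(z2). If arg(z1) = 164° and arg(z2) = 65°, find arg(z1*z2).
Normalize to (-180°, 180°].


arg(z1*z2) = 164° + 65° = 229°
Normalized to (-180°, 180°]: -131°

-131°


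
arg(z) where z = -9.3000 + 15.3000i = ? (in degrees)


Re = -9.3, Im = 15.3
arg = atan2(15.3, -9.3) = 121.2930 degrees

arg(z) = 121.2930 degrees


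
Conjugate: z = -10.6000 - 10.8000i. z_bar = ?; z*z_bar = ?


z_bar = -10.6000 + 10.8000i
z*z_bar = (-10.6)^2 + (-10.8)^2 = 112.36 + 116.64 = 229

z_bar = -10.6000 + 10.8000i, z*z_bar = 229


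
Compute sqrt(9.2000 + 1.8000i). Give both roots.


|z| = sqrt(84.64+3.24) = 9.3744
sqrt((|z|+a)/2) = sqrt((9.3744+9.2)/2) = sqrt(9.2872) = 3.0475
sqrt((|z|-a)/2) = sqrt((9.3744-9.2)/2) = sqrt(0.0872) = 0.2953

±(3.0475 + 0.2953i) i.e. 3.0475 + 0.2953i and -3.0475 - 0.2953i


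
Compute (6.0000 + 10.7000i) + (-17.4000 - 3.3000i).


Real: 6 - 17.4 = -11.4
Imag: 10.7 - 3.3 = 7.4

-11.4000 + 7.4000i


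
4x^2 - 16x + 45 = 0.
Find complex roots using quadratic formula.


disc = (-16)^2 - 4*4*45 = 256 - 720 = -464
sqrt(|disc|) = sqrt(464) = 21.5407
Real part = 16/(2*4) = 2.0000
Imag part = 21.5407/(2*4) = 2.6926

2.0000 ± 2.6926i


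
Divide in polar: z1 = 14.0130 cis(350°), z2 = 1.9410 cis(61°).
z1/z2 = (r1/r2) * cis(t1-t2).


r = 14.0130 / 1.9410 = 7.2195
theta = 350° - 61° = 289° = 289° (mod 360)

7.2195 cis(289°)


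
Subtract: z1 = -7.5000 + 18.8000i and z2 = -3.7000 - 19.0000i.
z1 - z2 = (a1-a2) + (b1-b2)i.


Real: -7.5 + 3.7 = -3.8
Imag: 18.8 + 19 = 37.8

-3.8000 + 37.8000i


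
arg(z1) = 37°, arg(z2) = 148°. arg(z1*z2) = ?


arg(z1*z2) = 37° + 148° = 185°
Normalized to (-180°, 180°]: -175°

-175°


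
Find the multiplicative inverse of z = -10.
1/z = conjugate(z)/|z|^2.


|z|^2 = 100+0 = 100
1/z = (-10 - 0i)/100

1/z = -0.1000 + 0i


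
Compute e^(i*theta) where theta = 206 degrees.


cos(206°) = -0.8988
sin(206°) = -0.4384

e^(i*206°) = -0.8988 - 0.4384i


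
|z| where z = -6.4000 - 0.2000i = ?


|z| = sqrt((-6.4)^2 + (-0.2)^2) = sqrt(40.96 + 0.04) = sqrt(41) = 6.4031

|z| = 6.4031


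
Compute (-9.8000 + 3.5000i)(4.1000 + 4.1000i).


Real = -9.8*4.1 - 3.5*4.1 = -40.18 - 14.35 = -54.53
Imag = -9.8*4.1 + 4.1*3.5 = -40.18 + 14.35 = -25.83

-54.5300 - 25.8300i


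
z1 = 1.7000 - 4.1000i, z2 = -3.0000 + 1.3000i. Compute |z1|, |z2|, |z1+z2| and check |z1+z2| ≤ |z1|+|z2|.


|z1| = sqrt(1.7^2 + (-4.1)^2) = sqrt(19.7) = 4.4385
|z2| = sqrt((-3)^2 + 1.3^2) = sqrt(10.69) = 3.2696
z1+z2 = -1.3000 - 2.8000i
|z1+z2| = sqrt(9.53) = 3.0871
|z1|+|z2| = 4.4385 + 3.2696 = 7.7081

|z1+z2| = 3.0871 ≤ |z1|+|z2| = 7.7081 (verified)


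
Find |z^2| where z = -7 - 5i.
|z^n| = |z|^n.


|z| = sqrt(49+25) = sqrt(74) = 8.6023
|z^2| = |z|^2 = (sqrt(74))^2 = 74

|z^2| = 74


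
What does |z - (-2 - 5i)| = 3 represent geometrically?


|z - z0| = r is a circle with center z0 and radius r.
Center = (-2, -5), radius = 3

Circle with center (-2, -5) and radius 3


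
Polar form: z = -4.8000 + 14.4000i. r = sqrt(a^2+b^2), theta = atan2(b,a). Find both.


r = sqrt(23.04+207.36) = sqrt(230.4) = 15.1789
theta = atan2(14.4, -4.8) = 108.4349 degrees

r = 15.1789, theta = 108.4349 degrees


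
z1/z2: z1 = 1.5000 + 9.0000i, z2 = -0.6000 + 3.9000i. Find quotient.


Conjugate of z2 = -0.6000 - 3.9000i
Numerator: (1.5000 + 9.0000i)(-0.6000 - 3.9000i) = 34.2000 - 11.2500i
Denominator: (-0.6)^2 + 3.9^2 = 15.57
Result = (34.2000 - 11.2500i)/15.57

2.1965 - 0.7225i


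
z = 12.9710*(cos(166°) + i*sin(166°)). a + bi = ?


a = 12.9710*cos(166°) = 12.9710*(-0.970296) = -12.5857
b = 12.9710*sin(166°) = 12.9710*0.241922 = 3.1380

-12.5857 + 3.1380i


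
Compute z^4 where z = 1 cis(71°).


r^4 = 1^4 = 1
n*theta = 4*71° = 284° = 284° (mod 360)
a = 1*cos(284°) = 0.2419
b = 1*sin(284°) = -0.9703

1 cis(284°) = 0.2419 - 0.9703i


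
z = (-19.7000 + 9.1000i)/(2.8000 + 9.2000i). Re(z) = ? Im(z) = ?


Multiply by conjugate: (-19.7000 + 9.1000i)(2.8000 - 9.2000i) / (2.8^2 + 9.2^2)
Numerator real = -19.7*2.8 + 9.1*9.2 = 28.56
Numerator imag = 9.1*2.8 - (-19.7)*9.2 = 206.72
Denominator = 92.48
Re(z) = 28.56/92.48 = 0.3088
Im(z) = 206.72/92.48 = 2.2353

Re(z) = 0.3088, Im(z) = 2.2353


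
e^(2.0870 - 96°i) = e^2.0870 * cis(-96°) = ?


e^2.0870 = 8.0607
cos(-96°) = -0.10453
sin(-96°) = -0.99452
Real = 8.0607*(-0.10453) = -0.8426
Imag = 8.0607*(-0.99452) = -8.0165

-0.8426 - 8.0165i


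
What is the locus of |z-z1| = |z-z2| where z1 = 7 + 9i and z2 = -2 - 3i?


Equal distances means the locus is the perpendicular bisector of z1 and z2.
Midpoint = ((7+(-2))/2, (9+(-3))/2) = (2.5000, 3.0000)

Perpendicular bisector through (2.5000, 3.0000)


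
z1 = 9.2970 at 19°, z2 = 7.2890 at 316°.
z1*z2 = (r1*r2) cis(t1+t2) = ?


r = 9.2970 * 7.2890 = 67.7658
theta = 19° + 316° = 335° = 335° (mod 360)

67.7658 cis(335°)


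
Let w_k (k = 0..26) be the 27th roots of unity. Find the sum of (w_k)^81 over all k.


The roots are w_k = w^k with w = e^(2*pi*i/27), and (w^k)^81 = (w^81)^k.
So S = 1 + u + u^2 + ... + u^(26) with u = w^81.
81 = 3*27 + 0, so 81 is a multiple of 27 and u = (w^27)^3 = 1.
Every one of the 27 terms equals 1: S = 27

S = 27


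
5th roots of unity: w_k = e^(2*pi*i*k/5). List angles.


The 5th roots of unity are cis(360k/5°) for k=0..4
Angle step = 360/5 = 72°
Primitive root: cis(72°)
Primitive root = 0.3090 + 0.9511i

5 roots at angles: 0°, 72°, 144°, 216°, 288°


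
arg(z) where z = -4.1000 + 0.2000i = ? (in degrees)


Re = -4.1, Im = 0.2
arg = atan2(0.2, -4.1) = 177.2073 degrees

arg(z) = 177.2073 degrees


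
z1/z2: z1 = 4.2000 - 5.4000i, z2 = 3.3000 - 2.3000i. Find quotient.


Conjugate of z2 = 3.3000 + 2.3000i
Numerator: (4.2000 - 5.4000i)(3.3000 + 2.3000i) = 26.2800 - 8.1600i
Denominator: 3.3^2 + (-2.3)^2 = 16.18
Result = (26.2800 - 8.1600i)/16.18

1.6242 - 0.5043i


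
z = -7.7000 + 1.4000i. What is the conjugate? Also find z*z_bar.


z_bar = -7.7000 - 1.4000i
z*z_bar = (-7.7)^2 + 1.4^2 = 59.29 + 1.96 = 61.25

z_bar = -7.7000 - 1.4000i, z*z_bar = 61.25


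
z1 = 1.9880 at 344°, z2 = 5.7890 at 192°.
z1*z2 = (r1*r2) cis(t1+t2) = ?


r = 1.9880 * 5.7890 = 11.5085
theta = 344° + 192° = 536° = 176° (mod 360)

11.5085 cis(176°)


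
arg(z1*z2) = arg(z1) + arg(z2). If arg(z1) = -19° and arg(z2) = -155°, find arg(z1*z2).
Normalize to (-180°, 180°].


arg(z1*z2) = -19° - 155° = -174°
Normalized to (-180°, 180°]: -174°

-174°


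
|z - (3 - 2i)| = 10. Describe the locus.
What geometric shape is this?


|z - z0| = r is a circle with center z0 and radius r.
Center = (3, -2), radius = 10

Circle with center (3, -2) and radius 10


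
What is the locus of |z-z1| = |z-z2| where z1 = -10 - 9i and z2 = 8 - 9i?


Equal distances means the locus is the perpendicular bisector of z1 and z2.
Midpoint = ((-10+8)/2, (-9+(-9))/2) = (-1.0000, -9.0000)

Perpendicular bisector through (-1.0000, -9.0000)


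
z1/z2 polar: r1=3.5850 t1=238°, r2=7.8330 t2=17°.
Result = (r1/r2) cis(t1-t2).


r = 3.5850 / 7.8330 = 0.4577
theta = 238° - 17° = 221° = 221° (mod 360)

0.4577 cis(221°)


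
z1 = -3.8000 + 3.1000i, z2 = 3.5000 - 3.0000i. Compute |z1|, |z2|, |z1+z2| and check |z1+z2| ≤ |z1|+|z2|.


|z1| = sqrt((-3.8)^2 + 3.1^2) = sqrt(24.05) = 4.9041
|z2| = sqrt(3.5^2 + (-3)^2) = sqrt(21.25) = 4.6098
z1+z2 = -0.3000 + 0.1000i
|z1+z2| = sqrt(0.1) = 0.3162
|z1|+|z2| = 4.9041 + 4.6098 = 9.5139

|z1+z2| = 0.3162 ≤ |z1|+|z2| = 9.5139 (verified)


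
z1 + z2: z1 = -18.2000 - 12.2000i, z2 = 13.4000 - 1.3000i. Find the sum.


Real: -18.2 + 13.4 = -4.8
Imag: -12.2 - 1.3 = -13.5

-4.8000 - 13.5000i


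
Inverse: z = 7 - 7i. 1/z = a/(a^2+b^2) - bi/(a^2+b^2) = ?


|z|^2 = 49+49 = 98
1/z = (7 + 7i)/98

1/z = 0.0714 + 0.0714i


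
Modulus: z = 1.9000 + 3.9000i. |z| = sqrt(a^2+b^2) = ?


|z| = sqrt(1.9^2 + 3.9^2) = sqrt(3.61 + 15.21) = sqrt(18.82) = 4.3382

|z| = 4.3382


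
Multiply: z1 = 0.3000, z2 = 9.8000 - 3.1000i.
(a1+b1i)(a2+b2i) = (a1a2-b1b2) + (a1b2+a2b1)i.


Real = 0.3*9.8 - 0*(-3.1) = 2.94 - 0 = 2.94
Imag = 0.3*(-3.1) + 9.8*0 = -0.93 + 0 = -0.93

2.9400 - 0.9300i


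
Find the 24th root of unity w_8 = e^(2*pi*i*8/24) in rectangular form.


Angle = 360*8/24 = 120°
a = cos(120°) = -0.5000
b = sin(120°) = 0.8660

-0.5000 + 0.8660i


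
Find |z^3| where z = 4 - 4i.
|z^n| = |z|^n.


|z| = sqrt(16+16) = sqrt(32) = 5.6569
|z^3| = |z|^3 = (sqrt(32))^3 = 32*sqrt(32)

|z^3| = 32*sqrt(32) ≈ 181.0193


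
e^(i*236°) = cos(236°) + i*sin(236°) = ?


cos(236°) = -0.5592
sin(236°) = -0.8290

e^(i*236°) = -0.5592 - 0.8290i


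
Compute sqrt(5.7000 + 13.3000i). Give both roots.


|z| = sqrt(32.49+176.89) = 14.4700
sqrt((|z|+a)/2) = sqrt((14.4700+5.7)/2) = sqrt(10.0850) = 3.1757
sqrt((|z|-a)/2) = sqrt((14.4700-5.7)/2) = sqrt(4.3850) = 2.0940

±(3.1757 + 2.0940i) i.e. 3.1757 + 2.0940i and -3.1757 - 2.0940i


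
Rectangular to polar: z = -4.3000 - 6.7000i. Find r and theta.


r = sqrt(18.49+44.89) = sqrt(63.38) = 7.9612
theta = atan2(-6.7, -4.3) = -122.6920 degrees

r = 7.9612, theta = -122.6920 degrees


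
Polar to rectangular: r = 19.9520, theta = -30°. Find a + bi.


a = 19.9520*cos(-30°) = 19.9520*0.866025 = 17.2789
b = 19.9520*sin(-30°) = 19.9520*(-0.5) = -9.9760

17.2789 - 9.9760i


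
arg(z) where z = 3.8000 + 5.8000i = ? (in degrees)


Re = 3.8, Im = 5.8
arg = atan2(5.8, 3.8) = 56.7683 degrees

arg(z) = 56.7683 degrees


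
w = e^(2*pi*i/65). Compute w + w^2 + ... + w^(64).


With w = e^(2*pi*i/65), all 65 of the 65th roots of unity w^0 = 1, w, ..., w^(64) sum to 0: 1 + w + ... + w^(64) = (1 - w^65)/(1 - w) = 0 since w^65 = 1, w ≠ 1.
Removing the root 1: w + w^2 + ... + w^(64) = 0 - 1 = -1

Sum = -1


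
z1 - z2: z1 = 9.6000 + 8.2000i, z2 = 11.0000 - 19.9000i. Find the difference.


Real: 9.6 - 11 = -1.4
Imag: 8.2 + 19.9 = 28.1

-1.4000 + 28.1000i


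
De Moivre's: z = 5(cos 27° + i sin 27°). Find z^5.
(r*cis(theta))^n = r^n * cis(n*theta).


r^5 = 5^5 = 3125
n*theta = 5*27° = 135° = 135° (mod 360)
a = 3125*cos(135°) = -2209.7087
b = 3125*sin(135°) = 2209.7087

3125 cis(135°) = -2209.7087 + 2209.7087i


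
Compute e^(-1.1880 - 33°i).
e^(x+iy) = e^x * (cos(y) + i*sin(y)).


e^-1.1880 = 0.30483
cos(-33°) = 0.8387
sin(-33°) = -0.5446
Real = 0.30483*0.8387 = 0.2557
Imag = 0.30483*(-0.5446) = -0.1660

0.2557 - 0.1660i


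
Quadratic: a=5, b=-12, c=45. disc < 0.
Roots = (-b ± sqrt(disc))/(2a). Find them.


disc = (-12)^2 - 4*5*45 = 144 - 900 = -756
sqrt(|disc|) = sqrt(756) = 27.4955
Real part = 12/(2*5) = 1.2000
Imag part = 27.4955/(2*5) = 2.7495

1.2000 ± 2.7495i


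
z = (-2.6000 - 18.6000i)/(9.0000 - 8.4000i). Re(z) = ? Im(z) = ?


Multiply by conjugate: (-2.6000 - 18.6000i)(9.0000 + 8.4000i) / (9^2 + (-8.4)^2)
Numerator real = -2.6*9 - (18.6)*(-8.4) = 132.84
Numerator imag = -18.6*9 - (-2.6)*(-8.4) = -189.24
Denominator = 151.56
Re(z) = 132.84/151.56 = 0.8765
Im(z) = -189.24/151.56 = -1.2486

Re(z) = 0.8765, Im(z) = -1.2486
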